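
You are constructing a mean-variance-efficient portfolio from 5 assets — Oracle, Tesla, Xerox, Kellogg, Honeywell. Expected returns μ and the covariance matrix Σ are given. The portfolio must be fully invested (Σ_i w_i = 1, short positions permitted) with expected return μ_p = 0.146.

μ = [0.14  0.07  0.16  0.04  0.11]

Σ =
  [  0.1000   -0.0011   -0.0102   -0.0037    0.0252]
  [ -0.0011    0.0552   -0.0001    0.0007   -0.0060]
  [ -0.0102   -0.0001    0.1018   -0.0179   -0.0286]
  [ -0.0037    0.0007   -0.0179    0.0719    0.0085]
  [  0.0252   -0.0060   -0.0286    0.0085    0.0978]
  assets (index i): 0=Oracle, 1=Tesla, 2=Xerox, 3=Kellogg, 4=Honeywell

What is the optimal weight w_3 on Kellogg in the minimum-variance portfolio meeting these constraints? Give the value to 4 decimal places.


-0.0721

g=Σ⁻¹μ = [1.3201  1.4440  2.2917  1.0087  1.4557]
h=Σ⁻¹𝟙 = [9.4427  19.4859  17.3143  17.0289  12.5706]
a=μᵀg=0.853046  b=𝟙ᵀg=7.520203  c=𝟙ᵀh=75.842372  D=ac−b²=8.143589
λ₁=(c·0.146−b)/D = (75.842372·0.146−7.520203)/8.143589 = 0.436268
λ₂=(a−b·0.146)/D = (0.853046−7.520203·0.146)/8.143589 = -0.030073
w* = 0.436268·g + -0.030073·h:
  w_0 = 0.436268·1.3201 + -0.030073·9.4427 = 0.2920  (Oracle)
  w_1 = 0.436268·1.4440 + -0.030073·19.4859 = 0.0440  (Tesla)
  w_2 = 0.436268·2.2917 + -0.030073·17.3143 = 0.4791  (Xerox)
  w_3 = 0.436268·1.0087 + -0.030073·17.0289 = -0.0721  (Kellogg)
  w_4 = 0.436268·1.4557 + -0.030073·12.5706 = 0.2570  (Honeywell)
Σw_i=1.0000  μᵀw=0.1460
σ²=wᵀΣw=λ₁·μ_p+λ₂ = 0.436268·0.146 + -0.030073 = 0.033622 ≈ 0.0336


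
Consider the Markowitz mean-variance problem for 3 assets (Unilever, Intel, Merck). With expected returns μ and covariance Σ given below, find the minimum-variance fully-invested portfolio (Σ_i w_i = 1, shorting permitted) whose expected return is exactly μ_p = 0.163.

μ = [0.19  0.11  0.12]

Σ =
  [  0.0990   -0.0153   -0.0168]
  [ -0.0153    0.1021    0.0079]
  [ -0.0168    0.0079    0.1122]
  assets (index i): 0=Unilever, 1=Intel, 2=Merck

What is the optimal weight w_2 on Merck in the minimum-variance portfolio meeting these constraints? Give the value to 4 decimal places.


u=Σ⁻¹μ = [2.3496  1.3267  1.3279]
v=Σ⁻¹𝟙 = [13.5309  11.0357  10.1617]
a=μᵀu=0.751707  b=𝟙ᵀu=5.004204  c=𝟙ᵀv=34.728296  D=ac−b²=1.063462
λ₁=(c·0.163−b)/D = (34.728296·0.163−5.004204)/1.063462 = 0.617332
λ₂=(a−b·0.163)/D = (0.751707−5.004204·0.163)/1.063462 = -0.060160
w* = 0.617332·u + -0.060160·v:
  w_0 = 0.617332·2.3496 + -0.060160·13.5309 = 0.6364  (Unilever)
  w_1 = 0.617332·1.3267 + -0.060160·11.0357 = 0.1551  (Intel)
  w_2 = 0.617332·1.3279 + -0.060160·10.1617 = 0.2084  (Merck)
Σw_i=1.0000  μᵀw=0.1630
σ²=wᵀΣw=λ₁·μ_p+λ₂ = 0.617332·0.163 + -0.060160 = 0.040465 ≈ 0.0405

0.2084


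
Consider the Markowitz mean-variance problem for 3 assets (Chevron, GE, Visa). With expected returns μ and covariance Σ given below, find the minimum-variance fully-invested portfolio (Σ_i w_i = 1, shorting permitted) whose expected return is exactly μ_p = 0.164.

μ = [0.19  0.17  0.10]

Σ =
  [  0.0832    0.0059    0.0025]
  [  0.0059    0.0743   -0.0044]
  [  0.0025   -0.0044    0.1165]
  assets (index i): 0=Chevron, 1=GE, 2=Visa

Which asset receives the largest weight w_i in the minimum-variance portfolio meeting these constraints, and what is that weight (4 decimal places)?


GE (0.4155)

p=Σ⁻¹μ = [2.1026  2.1741  0.8954]
q=Σ⁻¹𝟙 = [10.8228  13.1235  8.8471]
a=μᵀp=0.858620  b=𝟙ᵀp=5.172022  c=𝟙ᵀq=32.793313  D=ac−b²=1.407185
λ₁=(c·0.164−b)/D = (32.793313·0.164−5.172022)/1.407185 = 0.146449
λ₂=(a−b·0.164)/D = (0.858620−5.172022·0.164)/1.407185 = 0.007397
w* = 0.146449·p + 0.007397·q:
  w_0 = 0.146449·2.1026 + 0.007397·10.8228 = 0.3880  (Chevron)
  w_1 = 0.146449·2.1741 + 0.007397·13.1235 = 0.4155  (GE)
  w_2 = 0.146449·0.8954 + 0.007397·8.8471 = 0.1966  (Visa)
Σw_i=1.0000  μᵀw=0.1640
σ²=wᵀΣw=λ₁·μ_p+λ₂ = 0.146449·0.164 + 0.007397 = 0.031414 ≈ 0.0314


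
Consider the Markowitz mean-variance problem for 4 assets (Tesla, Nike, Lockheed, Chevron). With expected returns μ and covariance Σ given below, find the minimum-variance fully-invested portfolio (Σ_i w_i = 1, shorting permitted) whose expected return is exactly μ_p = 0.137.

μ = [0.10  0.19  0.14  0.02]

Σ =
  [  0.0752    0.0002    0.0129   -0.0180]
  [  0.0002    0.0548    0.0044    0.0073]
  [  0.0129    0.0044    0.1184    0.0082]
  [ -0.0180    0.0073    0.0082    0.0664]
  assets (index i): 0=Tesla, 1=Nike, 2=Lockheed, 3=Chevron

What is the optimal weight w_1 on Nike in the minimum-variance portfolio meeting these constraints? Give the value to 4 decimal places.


p=Σ⁻¹μ = [1.1976  3.3702  0.9169  0.1421]
q=Σ⁻¹𝟙 = [16.5473  15.4999  4.8731  17.2401]
a=μᵀp=0.891304  b=𝟙ᵀp=5.626752  c=𝟙ᵀq=54.160440  D=ac−b²=16.613081
λ₁=(c·0.137−b)/D = (54.160440·0.137−5.626752)/16.613081 = 0.107941
λ₂=(a−b·0.137)/D = (0.891304−5.626752·0.137)/16.613081 = 0.007250
w* = 0.107941·p + 0.007250·q:
  w_0 = 0.107941·1.1976 + 0.007250·16.5473 = 0.2492  (Tesla)
  w_1 = 0.107941·3.3702 + 0.007250·15.4999 = 0.4762  (Nike)
  w_2 = 0.107941·0.9169 + 0.007250·4.8731 = 0.1343  (Lockheed)
  w_3 = 0.107941·0.1421 + 0.007250·17.2401 = 0.1403  (Chevron)
Σw_i=1.0000  μᵀw=0.1370
σ²=wᵀΣw=λ₁·μ_p+λ₂ = 0.107941·0.137 + 0.007250 = 0.022038 ≈ 0.0220

0.4762


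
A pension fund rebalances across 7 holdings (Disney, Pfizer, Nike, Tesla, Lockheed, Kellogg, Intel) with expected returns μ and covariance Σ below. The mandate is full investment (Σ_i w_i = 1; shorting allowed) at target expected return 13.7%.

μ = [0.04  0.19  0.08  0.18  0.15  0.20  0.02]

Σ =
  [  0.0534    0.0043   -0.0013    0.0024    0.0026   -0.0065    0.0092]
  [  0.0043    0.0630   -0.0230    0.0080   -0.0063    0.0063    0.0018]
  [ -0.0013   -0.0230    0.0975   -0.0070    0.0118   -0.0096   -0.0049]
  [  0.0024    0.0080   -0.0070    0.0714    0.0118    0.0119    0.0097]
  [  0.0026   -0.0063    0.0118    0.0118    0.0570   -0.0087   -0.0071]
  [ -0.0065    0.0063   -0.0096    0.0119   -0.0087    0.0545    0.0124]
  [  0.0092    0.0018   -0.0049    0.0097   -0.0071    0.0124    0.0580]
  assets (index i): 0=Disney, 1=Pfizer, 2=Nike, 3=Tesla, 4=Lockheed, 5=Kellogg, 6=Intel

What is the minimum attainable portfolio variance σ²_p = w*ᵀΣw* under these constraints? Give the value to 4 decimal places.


0.0095

p=Σ⁻¹μ = [0.8920  3.3359  1.7246  1.2009  2.9078  3.9997  -0.4545]
q=Σ⁻¹𝟙 = [16.6594  19.4466  15.6564  4.5335  19.3924  20.0749  12.6419]
a=μᵀp=2.250650  b=𝟙ᵀp=13.606451  c=𝟙ᵀq=108.405098  D=ac−b²=58.846481
λ₁=(c·0.137−b)/D = (108.405098·0.137−13.606451)/58.846481 = 0.021158
λ₂=(a−b·0.137)/D = (2.250650−13.606451·0.137)/58.846481 = 0.006569
w* = 0.021158·p + 0.006569·q:
  w_0 = 0.021158·0.8920 + 0.006569·16.6594 = 0.1283  (Disney)
  w_1 = 0.021158·3.3359 + 0.006569·19.4466 = 0.1983  (Pfizer)
  w_2 = 0.021158·1.7246 + 0.006569·15.6564 = 0.1393  (Nike)
  w_3 = 0.021158·1.2009 + 0.006569·4.5335 = 0.0552  (Tesla)
  w_4 = 0.021158·2.9078 + 0.006569·19.3924 = 0.1889  (Lockheed)
  w_5 = 0.021158·3.9997 + 0.006569·20.0749 = 0.2165  (Kellogg)
  w_6 = 0.021158·-0.4545 + 0.006569·12.6419 = 0.0734  (Intel)
Σw_i=1.0000  μᵀw=0.1370
σ²=wᵀΣw=λ₁·μ_p+λ₂ = 0.021158·0.137 + 0.006569 = 0.009468 ≈ 0.0095


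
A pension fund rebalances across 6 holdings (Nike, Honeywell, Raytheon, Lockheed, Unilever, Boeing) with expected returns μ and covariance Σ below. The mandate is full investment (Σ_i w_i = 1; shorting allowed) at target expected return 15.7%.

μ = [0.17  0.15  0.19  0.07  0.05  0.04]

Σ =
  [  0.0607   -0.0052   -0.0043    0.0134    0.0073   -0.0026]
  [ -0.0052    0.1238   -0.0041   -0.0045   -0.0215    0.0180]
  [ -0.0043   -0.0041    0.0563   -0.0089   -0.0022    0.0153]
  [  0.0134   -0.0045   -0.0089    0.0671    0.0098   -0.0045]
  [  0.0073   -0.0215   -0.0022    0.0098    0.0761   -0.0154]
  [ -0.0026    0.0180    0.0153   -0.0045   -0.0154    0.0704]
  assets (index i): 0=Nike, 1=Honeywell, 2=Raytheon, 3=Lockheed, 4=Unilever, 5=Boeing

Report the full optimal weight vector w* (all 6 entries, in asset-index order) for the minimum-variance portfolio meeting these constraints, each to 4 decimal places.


x=Σ⁻¹μ = [2.9065  1.6931  4.0119  0.9697  0.7668  -0.3996]
y=Σ⁻¹𝟙 = [14.3048  10.8307  19.1338  13.7811  16.0762  12.2029]
a=μᵀx=1.600566  b=𝟙ᵀx=9.948426  c=𝟙ᵀy=86.329340  D=ac−b²=39.204620
λ₁=(c·0.157−b)/D = (86.329340·0.157−9.948426)/39.204620 = 0.091961
λ₂=(a−b·0.157)/D = (1.600566−9.948426·0.157)/39.204620 = 0.000986
w* = 0.091961·x + 0.000986·y:
  w_0 = 0.091961·2.9065 + 0.000986·14.3048 = 0.2814  (Nike)
  w_1 = 0.091961·1.6931 + 0.000986·10.8307 = 0.1664  (Honeywell)
  w_2 = 0.091961·4.0119 + 0.000986·19.1338 = 0.3878  (Raytheon)
  w_3 = 0.091961·0.9697 + 0.000986·13.7811 = 0.1028  (Lockheed)
  w_4 = 0.091961·0.7668 + 0.000986·16.0762 = 0.0864  (Unilever)
  w_5 = 0.091961·-0.3996 + 0.000986·12.2029 = -0.0247  (Boeing)
Σw_i=1.0000  μᵀw=0.1570
σ²=wᵀΣw=λ₁·μ_p+λ₂ = 0.091961·0.157 + 0.000986 = 0.015424 ≈ 0.0154

0.2814  0.1664  0.3878  0.1028  0.0864  -0.0247


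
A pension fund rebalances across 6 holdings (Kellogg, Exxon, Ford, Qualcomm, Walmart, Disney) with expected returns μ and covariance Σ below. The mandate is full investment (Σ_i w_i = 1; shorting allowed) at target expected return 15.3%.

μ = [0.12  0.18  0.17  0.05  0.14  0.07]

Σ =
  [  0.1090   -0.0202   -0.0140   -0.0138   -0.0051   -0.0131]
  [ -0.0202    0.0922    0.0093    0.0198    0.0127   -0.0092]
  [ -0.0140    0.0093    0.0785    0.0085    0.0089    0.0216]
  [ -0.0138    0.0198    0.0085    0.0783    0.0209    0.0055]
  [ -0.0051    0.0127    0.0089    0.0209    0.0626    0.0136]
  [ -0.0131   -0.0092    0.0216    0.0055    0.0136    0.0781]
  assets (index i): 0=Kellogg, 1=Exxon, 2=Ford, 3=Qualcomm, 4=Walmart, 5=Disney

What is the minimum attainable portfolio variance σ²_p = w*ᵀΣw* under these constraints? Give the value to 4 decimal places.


0.0199

x=Σ⁻¹μ = [1.8518  2.0572  1.9136  -0.2461  1.6384  0.6520]
y=Σ⁻¹𝟙 = [15.4044  11.5967  8.8877  8.5684  8.0835  12.2849]
a=μᵀx=1.180540  b=𝟙ᵀx=7.866913  c=𝟙ᵀy=64.825744  D=ac−b²=14.641045
λ₁=(c·0.153−b)/D = (64.825744·0.153−7.866913)/14.641045 = 0.140115
λ₂=(a−b·0.153)/D = (1.180540−7.866913·0.153)/14.641045 = -0.001578
w* = 0.140115·x + -0.001578·y:
  w_0 = 0.140115·1.8518 + -0.001578·15.4044 = 0.2352  (Kellogg)
  w_1 = 0.140115·2.0572 + -0.001578·11.5967 = 0.2699  (Exxon)
  w_2 = 0.140115·1.9136 + -0.001578·8.8877 = 0.2541  (Ford)
  w_3 = 0.140115·-0.2461 + -0.001578·8.5684 = -0.0480  (Qualcomm)
  w_4 = 0.140115·1.6384 + -0.001578·8.0835 = 0.2168  (Walmart)
  w_5 = 0.140115·0.6520 + -0.001578·12.2849 = 0.0720  (Disney)
Σw_i=1.0000  μᵀw=0.1530
σ²=wᵀΣw=λ₁·μ_p+λ₂ = 0.140115·0.153 + -0.001578 = 0.019860 ≈ 0.0199


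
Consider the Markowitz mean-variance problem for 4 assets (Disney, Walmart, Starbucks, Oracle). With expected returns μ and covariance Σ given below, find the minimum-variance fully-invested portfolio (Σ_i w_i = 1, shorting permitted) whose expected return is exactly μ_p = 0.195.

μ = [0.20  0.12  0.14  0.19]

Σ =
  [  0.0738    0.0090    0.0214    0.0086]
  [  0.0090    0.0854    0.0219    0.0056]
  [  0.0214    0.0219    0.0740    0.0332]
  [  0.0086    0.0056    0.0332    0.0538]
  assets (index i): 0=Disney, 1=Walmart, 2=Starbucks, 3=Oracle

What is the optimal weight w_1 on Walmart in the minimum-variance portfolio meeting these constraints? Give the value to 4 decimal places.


x=Σ⁻¹μ = [2.3670  1.1003  -0.6659  3.4496]
y=Σ⁻¹𝟙 = [10.3714  9.3985  0.7969  15.4594]
a=μᵀx=1.167628  b=𝟙ᵀx=6.250956  c=𝟙ᵀy=36.026230  D=ac−b²=2.990768
λ₁=(c·0.195−b)/D = (36.026230·0.195−6.250956)/2.990768 = 0.258850
λ₂=(a−b·0.195)/D = (1.167628−6.250956·0.195)/2.990768 = -0.017156
w* = 0.258850·x + -0.017156·y:
  w_0 = 0.258850·2.3670 + -0.017156·10.3714 = 0.4348  (Disney)
  w_1 = 0.258850·1.1003 + -0.017156·9.3985 = 0.1236  (Walmart)
  w_2 = 0.258850·-0.6659 + -0.017156·0.7969 = -0.1860  (Starbucks)
  w_3 = 0.258850·3.4496 + -0.017156·15.4594 = 0.6277  (Oracle)
Σw_i=1.0000  μᵀw=0.1950
σ²=wᵀΣw=λ₁·μ_p+λ₂ = 0.258850·0.195 + -0.017156 = 0.033320 ≈ 0.0333

0.1236


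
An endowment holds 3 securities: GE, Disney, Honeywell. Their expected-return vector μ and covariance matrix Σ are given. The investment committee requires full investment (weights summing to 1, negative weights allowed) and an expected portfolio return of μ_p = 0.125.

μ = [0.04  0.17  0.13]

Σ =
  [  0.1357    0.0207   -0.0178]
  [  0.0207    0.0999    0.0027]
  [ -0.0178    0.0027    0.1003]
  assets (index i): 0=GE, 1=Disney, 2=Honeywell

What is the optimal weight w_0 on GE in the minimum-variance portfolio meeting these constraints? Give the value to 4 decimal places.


0.2190

u=Σ⁻¹μ = [0.2167  1.6219  1.2909]
v=Σ⁻¹𝟙 = [7.5833  8.1388  11.0968]
a=μᵀu=0.452211  b=𝟙ᵀu=3.129507  c=𝟙ᵀv=26.818844  D=ac−b²=2.333950
λ₁=(c·0.125−b)/D = (26.818844·0.125−3.129507)/2.333950 = 0.095481
λ₂=(a−b·0.125)/D = (0.452211−3.129507·0.125)/2.333950 = 0.026145
w* = 0.095481·u + 0.026145·v:
  w_0 = 0.095481·0.2167 + 0.026145·7.5833 = 0.2190  (GE)
  w_1 = 0.095481·1.6219 + 0.026145·8.1388 = 0.3677  (Disney)
  w_2 = 0.095481·1.2909 + 0.026145·11.0968 = 0.4134  (Honeywell)
Σw_i=1.0000  μᵀw=0.1250
σ²=wᵀΣw=λ₁·μ_p+λ₂ = 0.095481·0.125 + 0.026145 = 0.038081 ≈ 0.0381


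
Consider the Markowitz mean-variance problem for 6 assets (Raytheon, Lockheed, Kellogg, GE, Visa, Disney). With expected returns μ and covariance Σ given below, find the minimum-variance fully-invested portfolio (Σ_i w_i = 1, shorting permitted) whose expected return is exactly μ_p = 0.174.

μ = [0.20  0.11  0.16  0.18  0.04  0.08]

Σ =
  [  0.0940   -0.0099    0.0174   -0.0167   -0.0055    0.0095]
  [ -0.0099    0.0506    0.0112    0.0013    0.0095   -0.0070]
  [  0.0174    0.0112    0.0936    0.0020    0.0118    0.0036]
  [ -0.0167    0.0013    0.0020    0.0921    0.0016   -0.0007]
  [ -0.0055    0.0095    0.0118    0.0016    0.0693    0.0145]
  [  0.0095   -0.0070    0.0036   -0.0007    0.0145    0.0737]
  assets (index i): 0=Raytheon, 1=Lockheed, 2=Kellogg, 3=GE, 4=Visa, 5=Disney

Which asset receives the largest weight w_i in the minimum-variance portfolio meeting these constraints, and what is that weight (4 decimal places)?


Raytheon (0.3433)

u=Σ⁻¹μ = [2.5678  2.5599  0.8339  2.3726  0.0296  0.9736]
v=Σ⁻¹𝟙 = [13.8208  21.2470  3.6782  12.9151  9.1916  11.9397]
a=μᵀu=1.434711  b=𝟙ᵀu=9.337391  c=𝟙ᵀv=72.792306  D=ac−b²=17.249068
λ₁=(c·0.174−b)/D = (72.792306·0.174−9.337391)/17.249068 = 0.192965
λ₂=(a−b·0.174)/D = (1.434711−9.337391·0.174)/17.249068 = -0.011015
w* = 0.192965·u + -0.011015·v:
  w_0 = 0.192965·2.5678 + -0.011015·13.8208 = 0.3433  (Raytheon)
  w_1 = 0.192965·2.5599 + -0.011015·21.2470 = 0.2599  (Lockheed)
  w_2 = 0.192965·0.8339 + -0.011015·3.6782 = 0.1204  (Kellogg)
  w_3 = 0.192965·2.3726 + -0.011015·12.9151 = 0.3156  (GE)
  w_4 = 0.192965·0.0296 + -0.011015·9.1916 = -0.0955  (Visa)
  w_5 = 0.192965·0.9736 + -0.011015·11.9397 = 0.0564  (Disney)
Σw_i=1.0000  μᵀw=0.1740
σ²=wᵀΣw=λ₁·μ_p+λ₂ = 0.192965·0.174 + -0.011015 = 0.022561 ≈ 0.0226


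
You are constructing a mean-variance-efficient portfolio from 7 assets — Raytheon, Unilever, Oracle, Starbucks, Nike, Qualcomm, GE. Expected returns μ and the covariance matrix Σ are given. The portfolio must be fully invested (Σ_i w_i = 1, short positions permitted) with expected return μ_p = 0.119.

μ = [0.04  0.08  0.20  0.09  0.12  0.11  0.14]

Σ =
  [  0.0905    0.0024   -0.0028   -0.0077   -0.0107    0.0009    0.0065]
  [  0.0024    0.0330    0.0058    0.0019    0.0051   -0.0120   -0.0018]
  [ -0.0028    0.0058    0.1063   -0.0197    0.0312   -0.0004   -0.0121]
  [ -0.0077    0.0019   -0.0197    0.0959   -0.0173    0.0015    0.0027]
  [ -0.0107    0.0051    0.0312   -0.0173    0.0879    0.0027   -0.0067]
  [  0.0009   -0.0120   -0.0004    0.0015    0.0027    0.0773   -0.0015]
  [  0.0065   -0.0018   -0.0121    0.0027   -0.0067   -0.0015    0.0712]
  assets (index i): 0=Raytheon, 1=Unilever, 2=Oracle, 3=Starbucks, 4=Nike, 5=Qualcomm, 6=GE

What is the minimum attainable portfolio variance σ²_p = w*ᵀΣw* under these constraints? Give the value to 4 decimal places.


u=Σ⁻¹μ = [0.4792  2.5967  2.0124  1.4168  0.9650  1.8165  2.4055]
v=Σ⁻¹𝟙 = [11.6148  32.6138  9.1697  13.8623  11.0709  17.5715  16.2537]
a=μᵀu=1.409284  b=𝟙ᵀu=11.692124  c=𝟙ᵀv=112.156603  D=ac−b²=21.354751
λ₁=(c·0.119−b)/D = (112.156603·0.119−11.692124)/21.354751 = 0.077477
λ₂=(a−b·0.119)/D = (1.409284−11.692124·0.119)/21.354751 = 0.000839
w* = 0.077477·u + 0.000839·v:
  w_0 = 0.077477·0.4792 + 0.000839·11.6148 = 0.0469  (Raytheon)
  w_1 = 0.077477·2.5967 + 0.000839·32.6138 = 0.2286  (Unilever)
  w_2 = 0.077477·2.0124 + 0.000839·9.1697 = 0.1636  (Oracle)
  w_3 = 0.077477·1.4168 + 0.000839·13.8623 = 0.1214  (Starbucks)
  w_4 = 0.077477·0.9650 + 0.000839·11.0709 = 0.0841  (Nike)
  w_5 = 0.077477·1.8165 + 0.000839·17.5715 = 0.1555  (Qualcomm)
  w_6 = 0.077477·2.4055 + 0.000839·16.2537 = 0.2000  (GE)
Σw_i=1.0000  μᵀw=0.1190
σ²=wᵀΣw=λ₁·μ_p+λ₂ = 0.077477·0.119 + 0.000839 = 0.010059 ≈ 0.0101

0.0101


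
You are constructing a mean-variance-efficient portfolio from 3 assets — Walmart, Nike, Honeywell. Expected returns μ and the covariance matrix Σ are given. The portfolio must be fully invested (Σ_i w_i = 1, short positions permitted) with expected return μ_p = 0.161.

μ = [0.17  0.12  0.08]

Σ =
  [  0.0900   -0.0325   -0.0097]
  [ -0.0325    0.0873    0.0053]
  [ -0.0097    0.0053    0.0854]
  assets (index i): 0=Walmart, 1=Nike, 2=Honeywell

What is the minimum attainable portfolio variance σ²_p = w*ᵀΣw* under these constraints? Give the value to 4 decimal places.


0.0445

u=Σ⁻¹μ = [2.8663  2.3740  1.1150]
v=Σ⁻¹𝟙 = [18.8809  17.7094  12.7551]
a=μᵀu=0.861349  b=𝟙ᵀu=6.355277  c=𝟙ᵀv=49.345312  D=ac−b²=2.113995
λ₁=(c·0.161−b)/D = (49.345312·0.161−6.355277)/2.113995 = 0.751808
λ₂=(a−b·0.161)/D = (0.861349−6.355277·0.161)/2.113995 = -0.076561
w* = 0.751808·u + -0.076561·v:
  w_0 = 0.751808·2.8663 + -0.076561·18.8809 = 0.7094  (Walmart)
  w_1 = 0.751808·2.3740 + -0.076561·17.7094 = 0.4289  (Nike)
  w_2 = 0.751808·1.1150 + -0.076561·12.7551 = -0.1383  (Honeywell)
Σw_i=1.0000  μᵀw=0.1610
σ²=wᵀΣw=λ₁·μ_p+λ₂ = 0.751808·0.161 + -0.076561 = 0.044480 ≈ 0.0445


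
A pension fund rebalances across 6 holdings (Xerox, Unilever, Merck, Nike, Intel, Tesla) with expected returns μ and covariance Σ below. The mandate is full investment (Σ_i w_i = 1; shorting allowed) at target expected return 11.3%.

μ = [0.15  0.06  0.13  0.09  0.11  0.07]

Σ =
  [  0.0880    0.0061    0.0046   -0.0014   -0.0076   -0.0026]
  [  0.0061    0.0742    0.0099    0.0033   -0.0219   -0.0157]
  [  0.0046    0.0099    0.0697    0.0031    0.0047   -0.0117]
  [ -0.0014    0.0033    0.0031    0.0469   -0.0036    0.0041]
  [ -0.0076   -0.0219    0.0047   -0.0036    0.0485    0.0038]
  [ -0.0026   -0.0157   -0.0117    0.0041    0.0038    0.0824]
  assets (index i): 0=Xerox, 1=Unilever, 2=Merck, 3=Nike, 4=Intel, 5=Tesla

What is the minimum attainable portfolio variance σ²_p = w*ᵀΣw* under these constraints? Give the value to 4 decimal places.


0.0118

g=Σ⁻¹μ = [1.8615  1.5671  1.4159  1.9129  3.1808  1.1660]
h=Σ⁻¹𝟙 = [12.8433  23.1155  9.7726  20.5378  32.4070  15.8167]
a=μᵀg=1.160984  b=𝟙ᵀg=11.104201  c=𝟙ᵀh=114.492824  D=ac−b²=9.621014
λ₁=(c·0.113−b)/D = (114.492824·0.113−11.104201)/9.621014 = 0.190571
λ₂=(a−b·0.113)/D = (1.160984−11.104201·0.113)/9.621014 = -0.009749
w* = 0.190571·g + -0.009749·h:
  w_0 = 0.190571·1.8615 + -0.009749·12.8433 = 0.2295  (Xerox)
  w_1 = 0.190571·1.5671 + -0.009749·23.1155 = 0.0733  (Unilever)
  w_2 = 0.190571·1.4159 + -0.009749·9.7726 = 0.1746  (Merck)
  w_3 = 0.190571·1.9129 + -0.009749·20.5378 = 0.1643  (Nike)
  w_4 = 0.190571·3.1808 + -0.009749·32.4070 = 0.2902  (Intel)
  w_5 = 0.190571·1.1660 + -0.009749·15.8167 = 0.0680  (Tesla)
Σw_i=1.0000  μᵀw=0.1130
σ²=wᵀΣw=λ₁·μ_p+λ₂ = 0.190571·0.113 + -0.009749 = 0.011786 ≈ 0.0118


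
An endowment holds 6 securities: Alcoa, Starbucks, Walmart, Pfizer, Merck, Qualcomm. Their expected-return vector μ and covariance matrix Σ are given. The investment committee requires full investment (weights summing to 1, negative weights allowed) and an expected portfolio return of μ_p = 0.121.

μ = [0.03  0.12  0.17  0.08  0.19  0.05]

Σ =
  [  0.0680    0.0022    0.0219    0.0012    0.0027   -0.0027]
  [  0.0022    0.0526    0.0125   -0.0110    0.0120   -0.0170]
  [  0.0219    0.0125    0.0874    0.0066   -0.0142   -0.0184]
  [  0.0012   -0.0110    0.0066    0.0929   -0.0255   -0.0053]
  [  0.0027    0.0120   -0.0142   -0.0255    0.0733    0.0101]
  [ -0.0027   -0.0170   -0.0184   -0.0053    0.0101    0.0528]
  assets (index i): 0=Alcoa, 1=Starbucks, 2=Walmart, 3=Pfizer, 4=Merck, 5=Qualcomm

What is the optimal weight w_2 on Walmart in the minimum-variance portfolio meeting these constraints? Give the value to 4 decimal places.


x=Σ⁻¹μ = [-0.5369  2.0332  2.5929  1.9102  3.1613  2.0647]
y=Σ⁻¹𝟙 = [10.2135  26.6466  12.5267  18.3715  13.3545  31.6960]
a=μᵀx=1.525370  b=𝟙ᵀx=11.225401  c=𝟙ᵀy=112.808718  D=ac−b²=46.065386
λ₁=(c·0.121−b)/D = (112.808718·0.121−11.225401)/46.065386 = 0.052631
λ₂=(a−b·0.121)/D = (1.525370−11.225401·0.121)/46.065386 = 0.003627
w* = 0.052631·x + 0.003627·y:
  w_0 = 0.052631·-0.5369 + 0.003627·10.2135 = 0.0088  (Alcoa)
  w_1 = 0.052631·2.0332 + 0.003627·26.6466 = 0.2037  (Starbucks)
  w_2 = 0.052631·2.5929 + 0.003627·12.5267 = 0.1819  (Walmart)
  w_3 = 0.052631·1.9102 + 0.003627·18.3715 = 0.1672  (Pfizer)
  w_4 = 0.052631·3.1613 + 0.003627·13.3545 = 0.2148  (Merck)
  w_5 = 0.052631·2.0647 + 0.003627·31.6960 = 0.2236  (Qualcomm)
Σw_i=1.0000  μᵀw=0.1210
σ²=wᵀΣw=λ₁·μ_p+λ₂ = 0.052631·0.121 + 0.003627 = 0.009996 ≈ 0.0100

0.1819


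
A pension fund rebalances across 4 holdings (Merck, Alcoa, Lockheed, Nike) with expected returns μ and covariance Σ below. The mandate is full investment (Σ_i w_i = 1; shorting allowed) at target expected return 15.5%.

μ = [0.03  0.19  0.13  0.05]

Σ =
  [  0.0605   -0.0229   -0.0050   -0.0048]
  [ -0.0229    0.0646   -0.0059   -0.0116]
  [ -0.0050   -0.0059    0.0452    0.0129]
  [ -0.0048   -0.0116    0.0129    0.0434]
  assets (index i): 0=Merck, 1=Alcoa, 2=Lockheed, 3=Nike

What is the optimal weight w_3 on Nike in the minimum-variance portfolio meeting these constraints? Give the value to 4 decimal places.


-0.0501

x=Σ⁻¹μ = [2.5830  4.4528  3.2705  1.6558]
y=Σ⁻¹𝟙 = [33.8614  34.7976  21.9769  29.5550]
a=μᵀx=1.431485  b=𝟙ᵀx=11.962131  c=𝟙ᵀy=120.190840  D=ac−b²=28.958833
λ₁=(c·0.155−b)/D = (120.190840·0.155−11.962131)/28.958833 = 0.230239
λ₂=(a−b·0.155)/D = (1.431485−11.962131·0.155)/28.958833 = -0.014595
w* = 0.230239·x + -0.014595·y:
  w_0 = 0.230239·2.5830 + -0.014595·33.8614 = 0.1005  (Merck)
  w_1 = 0.230239·4.4528 + -0.014595·34.7976 = 0.5174  (Alcoa)
  w_2 = 0.230239·3.2705 + -0.014595·21.9769 = 0.4323  (Lockheed)
  w_3 = 0.230239·1.6558 + -0.014595·29.5550 = -0.0501  (Nike)
Σw_i=1.0000  μᵀw=0.1550
σ²=wᵀΣw=λ₁·μ_p+λ₂ = 0.230239·0.155 + -0.014595 = 0.021092 ≈ 0.0211


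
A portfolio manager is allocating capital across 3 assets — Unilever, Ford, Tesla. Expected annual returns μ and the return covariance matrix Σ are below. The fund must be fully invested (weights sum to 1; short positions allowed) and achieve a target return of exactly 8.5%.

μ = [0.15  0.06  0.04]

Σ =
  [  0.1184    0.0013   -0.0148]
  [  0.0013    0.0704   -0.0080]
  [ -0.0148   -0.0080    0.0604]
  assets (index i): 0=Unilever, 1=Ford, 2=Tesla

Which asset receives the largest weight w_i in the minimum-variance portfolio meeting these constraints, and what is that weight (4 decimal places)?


Unilever (0.3564)

u=Σ⁻¹μ = [1.3978  0.9550  1.1313]
v=Σ⁻¹𝟙 = [10.9423  16.4359  21.4145]
a=μᵀu=0.312223  b=𝟙ᵀu=3.484079  c=𝟙ᵀv=48.792701  D=ac−b²=3.095388
λ₁=(c·0.085−b)/D = (48.792701·0.085−3.484079)/3.095388 = 0.214287
λ₂=(a−b·0.085)/D = (0.312223−3.484079·0.085)/3.095388 = 0.005194
w* = 0.214287·u + 0.005194·v:
  w_0 = 0.214287·1.3978 + 0.005194·10.9423 = 0.3564  (Unilever)
  w_1 = 0.214287·0.9550 + 0.005194·16.4359 = 0.2900  (Ford)
  w_2 = 0.214287·1.1313 + 0.005194·21.4145 = 0.3536  (Tesla)
Σw_i=1.0000  μᵀw=0.0850
σ²=wᵀΣw=λ₁·μ_p+λ₂ = 0.214287·0.085 + 0.005194 = 0.023408 ≈ 0.0234


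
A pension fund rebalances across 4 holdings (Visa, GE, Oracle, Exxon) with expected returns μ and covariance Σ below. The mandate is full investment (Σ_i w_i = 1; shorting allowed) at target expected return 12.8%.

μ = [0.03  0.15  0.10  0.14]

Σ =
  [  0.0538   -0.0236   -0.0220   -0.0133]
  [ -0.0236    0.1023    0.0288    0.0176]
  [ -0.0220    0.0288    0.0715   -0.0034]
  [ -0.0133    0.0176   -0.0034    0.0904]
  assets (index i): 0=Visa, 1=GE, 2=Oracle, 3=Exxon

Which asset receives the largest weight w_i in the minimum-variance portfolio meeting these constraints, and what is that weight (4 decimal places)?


Exxon (0.4000)

p=Σ⁻¹μ = [2.1893  1.2104  1.6654  1.6978]
q=Σ⁻¹𝟙 = [35.3340  9.1245  21.9106  15.3080]
a=μᵀp=0.651466  b=𝟙ᵀp=6.762881  c=𝟙ᵀq=81.677146  D=ac−b²=7.473355
λ₁=(c·0.128−b)/D = (81.677146·0.128−6.762881)/7.473355 = 0.493994
λ₂=(a−b·0.128)/D = (0.651466−6.762881·0.128)/7.473355 = -0.028659
w* = 0.493994·p + -0.028659·q:
  w_0 = 0.493994·2.1893 + -0.028659·35.3340 = 0.0689  (Visa)
  w_1 = 0.493994·1.2104 + -0.028659·9.1245 = 0.3364  (GE)
  w_2 = 0.493994·1.6654 + -0.028659·21.9106 = 0.1948  (Oracle)
  w_3 = 0.493994·1.6978 + -0.028659·15.3080 = 0.4000  (Exxon)
Σw_i=1.0000  μᵀw=0.1280
σ²=wᵀΣw=λ₁·μ_p+λ₂ = 0.493994·0.128 + -0.028659 = 0.034572 ≈ 0.0346


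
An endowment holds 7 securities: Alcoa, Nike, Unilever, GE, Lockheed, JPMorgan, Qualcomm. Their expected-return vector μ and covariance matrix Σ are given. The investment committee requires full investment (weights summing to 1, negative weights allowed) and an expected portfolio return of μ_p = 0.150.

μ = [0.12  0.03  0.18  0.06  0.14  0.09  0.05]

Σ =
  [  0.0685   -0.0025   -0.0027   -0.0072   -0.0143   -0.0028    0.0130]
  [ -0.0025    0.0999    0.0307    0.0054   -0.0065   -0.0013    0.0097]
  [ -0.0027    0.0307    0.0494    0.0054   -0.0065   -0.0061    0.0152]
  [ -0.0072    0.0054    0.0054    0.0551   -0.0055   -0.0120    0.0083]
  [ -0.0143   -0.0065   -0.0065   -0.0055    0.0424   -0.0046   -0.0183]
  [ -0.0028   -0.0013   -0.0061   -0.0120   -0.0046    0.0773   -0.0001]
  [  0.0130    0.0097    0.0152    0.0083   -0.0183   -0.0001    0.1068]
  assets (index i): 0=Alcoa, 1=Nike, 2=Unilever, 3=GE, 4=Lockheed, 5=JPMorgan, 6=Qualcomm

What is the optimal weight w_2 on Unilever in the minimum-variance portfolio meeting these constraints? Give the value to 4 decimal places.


0.3734

g=Σ⁻¹μ = [3.3989  -0.9322  5.1479  2.1714  5.7273  2.3562  0.2213]
h=Σ⁻¹𝟙 = [27.6420  4.9611  22.0739  27.4911  46.6711  22.8190  8.2883]
a=μᵀg=2.461744  b=𝟙ᵀg=18.090719  c=𝟙ᵀh=159.946506  D=ac−b²=66.473203
λ₁=(c·0.150−b)/D = (159.946506·0.150−18.090719)/66.473203 = 0.088776
λ₂=(a−b·0.150)/D = (2.461744−18.090719·0.150)/66.473203 = -0.003789
w* = 0.088776·g + -0.003789·h:
  w_0 = 0.088776·3.3989 + -0.003789·27.6420 = 0.1970  (Alcoa)
  w_1 = 0.088776·-0.9322 + -0.003789·4.9611 = -0.1016  (Nike)
  w_2 = 0.088776·5.1479 + -0.003789·22.0739 = 0.3734  (Unilever)
  w_3 = 0.088776·2.1714 + -0.003789·27.4911 = 0.0886  (GE)
  w_4 = 0.088776·5.7273 + -0.003789·46.6711 = 0.3316  (Lockheed)
  w_5 = 0.088776·2.3562 + -0.003789·22.8190 = 0.1227  (JPMorgan)
  w_6 = 0.088776·0.2213 + -0.003789·8.2883 = -0.0118  (Qualcomm)
Σw_i=1.0000  μᵀw=0.1500
σ²=wᵀΣw=λ₁·μ_p+λ₂ = 0.088776·0.150 + -0.003789 = 0.009528 ≈ 0.0095


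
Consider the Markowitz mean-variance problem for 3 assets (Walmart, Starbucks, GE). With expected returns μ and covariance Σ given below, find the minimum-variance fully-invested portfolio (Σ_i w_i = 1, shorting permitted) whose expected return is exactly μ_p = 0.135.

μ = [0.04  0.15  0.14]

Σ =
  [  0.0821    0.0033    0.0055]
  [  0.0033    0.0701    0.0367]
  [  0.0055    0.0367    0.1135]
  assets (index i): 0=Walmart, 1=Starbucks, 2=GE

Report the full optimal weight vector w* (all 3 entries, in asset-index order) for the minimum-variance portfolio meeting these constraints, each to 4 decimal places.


p=Σ⁻¹μ = [0.3726  1.7887  0.6370]
q=Σ⁻¹𝟙 = [11.4173  11.3214  4.5966]
a=μᵀp=0.372402  b=𝟙ᵀp=2.798418  c=𝟙ᵀq=27.335225  D=ac−b²=2.348559
λ₁=(c·0.135−b)/D = (27.335225·0.135−2.798418)/2.348559 = 0.379738
λ₂=(a−b·0.135)/D = (0.372402−2.798418·0.135)/2.348559 = -0.002293
w* = 0.379738·p + -0.002293·q:
  w_0 = 0.379738·0.3726 + -0.002293·11.4173 = 0.1153  (Walmart)
  w_1 = 0.379738·1.7887 + -0.002293·11.3214 = 0.6533  (Starbucks)
  w_2 = 0.379738·0.6370 + -0.002293·4.5966 = 0.2314  (GE)
Σw_i=1.0000  μᵀw=0.1350
σ²=wᵀΣw=λ₁·μ_p+λ₂ = 0.379738·0.135 + -0.002293 = 0.048972 ≈ 0.0490

0.1153  0.6533  0.2314


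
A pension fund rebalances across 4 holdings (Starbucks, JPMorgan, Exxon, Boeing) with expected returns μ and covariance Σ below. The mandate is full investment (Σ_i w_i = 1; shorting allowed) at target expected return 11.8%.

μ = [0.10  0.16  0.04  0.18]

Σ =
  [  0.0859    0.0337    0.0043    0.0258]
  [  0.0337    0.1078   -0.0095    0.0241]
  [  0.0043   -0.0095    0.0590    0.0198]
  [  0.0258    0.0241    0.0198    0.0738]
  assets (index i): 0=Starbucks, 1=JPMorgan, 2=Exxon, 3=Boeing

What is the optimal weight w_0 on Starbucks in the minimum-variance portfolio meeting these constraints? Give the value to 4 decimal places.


0.1406

u=Σ⁻¹μ = [0.1597  0.9964  0.1497  2.0176]
v=Σ⁻¹𝟙 = [6.4846  7.6926  16.2333  4.4158]
a=μᵀu=0.544562  b=𝟙ᵀu=3.323455  c=𝟙ᵀv=34.826302  D=ac−b²=7.919727
λ₁=(c·0.118−b)/D = (34.826302·0.118−3.323455)/7.919727 = 0.099252
λ₂=(a−b·0.118)/D = (0.544562−3.323455·0.118)/7.919727 = 0.019242
w* = 0.099252·u + 0.019242·v:
  w_0 = 0.099252·0.1597 + 0.019242·6.4846 = 0.1406  (Starbucks)
  w_1 = 0.099252·0.9964 + 0.019242·7.6926 = 0.2469  (JPMorgan)
  w_2 = 0.099252·0.1497 + 0.019242·16.2333 = 0.3272  (Exxon)
  w_3 = 0.099252·2.0176 + 0.019242·4.4158 = 0.2852  (Boeing)
Σw_i=1.0000  μᵀw=0.1180
σ²=wᵀΣw=λ₁·μ_p+λ₂ = 0.099252·0.118 + 0.019242 = 0.030954 ≈ 0.0310


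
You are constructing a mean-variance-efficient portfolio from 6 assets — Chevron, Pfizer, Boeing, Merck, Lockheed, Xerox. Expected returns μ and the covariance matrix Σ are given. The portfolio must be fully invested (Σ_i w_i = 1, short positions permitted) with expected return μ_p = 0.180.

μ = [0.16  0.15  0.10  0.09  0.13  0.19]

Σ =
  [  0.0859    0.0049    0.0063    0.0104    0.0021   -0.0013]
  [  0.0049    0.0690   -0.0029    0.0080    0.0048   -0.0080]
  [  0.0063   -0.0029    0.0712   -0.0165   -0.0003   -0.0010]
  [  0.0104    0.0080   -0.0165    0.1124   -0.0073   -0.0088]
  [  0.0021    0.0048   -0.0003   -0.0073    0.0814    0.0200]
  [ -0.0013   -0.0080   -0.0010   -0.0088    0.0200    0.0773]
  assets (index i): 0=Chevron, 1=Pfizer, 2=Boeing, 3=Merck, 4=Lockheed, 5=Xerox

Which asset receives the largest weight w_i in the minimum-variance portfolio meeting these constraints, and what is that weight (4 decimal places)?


Xerox (0.5145)

x=Σ⁻¹μ = [1.5106  2.2628  1.6359  1.0025  0.8753  2.6264]
y=Σ⁻¹𝟙 = [8.2298  14.2816  16.7315  11.2302  8.9236  13.7392]
a=μᵀx=1.447718  b=𝟙ᵀx=9.913392  c=𝟙ᵀy=73.135914  D=ac−b²=7.604834
λ₁=(c·0.180−b)/D = (73.135914·0.180−9.913392)/7.604834 = 0.427501
λ₂=(a−b·0.180)/D = (1.447718−9.913392·0.180)/7.604834 = -0.044274
w* = 0.427501·x + -0.044274·y:
  w_0 = 0.427501·1.5106 + -0.044274·8.2298 = 0.2814  (Chevron)
  w_1 = 0.427501·2.2628 + -0.044274·14.2816 = 0.3350  (Pfizer)
  w_2 = 0.427501·1.6359 + -0.044274·16.7315 = -0.0414  (Boeing)
  w_3 = 0.427501·1.0025 + -0.044274·11.2302 = -0.0686  (Merck)
  w_4 = 0.427501·0.8753 + -0.044274·8.9236 = -0.0209  (Lockheed)
  w_5 = 0.427501·2.6264 + -0.044274·13.7392 = 0.5145  (Xerox)
Σw_i=1.0000  μᵀw=0.1800
σ²=wᵀΣw=λ₁·μ_p+λ₂ = 0.427501·0.180 + -0.044274 = 0.032677 ≈ 0.0327


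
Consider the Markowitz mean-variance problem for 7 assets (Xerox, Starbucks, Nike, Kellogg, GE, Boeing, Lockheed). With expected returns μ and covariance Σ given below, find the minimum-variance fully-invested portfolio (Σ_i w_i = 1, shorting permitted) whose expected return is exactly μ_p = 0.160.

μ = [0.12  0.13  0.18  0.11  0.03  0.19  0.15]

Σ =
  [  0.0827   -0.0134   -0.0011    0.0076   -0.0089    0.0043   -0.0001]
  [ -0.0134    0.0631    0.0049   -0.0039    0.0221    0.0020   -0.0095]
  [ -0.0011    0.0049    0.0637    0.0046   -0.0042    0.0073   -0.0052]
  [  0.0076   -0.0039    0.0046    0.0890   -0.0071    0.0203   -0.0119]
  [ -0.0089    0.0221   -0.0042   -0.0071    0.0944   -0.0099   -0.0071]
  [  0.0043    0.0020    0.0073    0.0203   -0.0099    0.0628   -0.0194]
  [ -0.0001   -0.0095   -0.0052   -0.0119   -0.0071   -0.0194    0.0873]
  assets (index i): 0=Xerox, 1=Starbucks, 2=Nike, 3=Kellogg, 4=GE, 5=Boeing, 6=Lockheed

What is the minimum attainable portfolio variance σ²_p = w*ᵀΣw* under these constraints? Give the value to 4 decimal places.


x=Σ⁻¹μ = [1.7039  2.3903  2.5254  0.7625  0.6660  3.3335  3.0296]
y=Σ⁻¹𝟙 = [14.5359  16.3963  14.4560  9.6348  12.9177  17.9726  20.4745]
a=μᵀx=2.161446  b=𝟙ᵀx=14.411243  c=𝟙ᵀy=106.387840  D=ac−b²=22.267625
λ₁=(c·0.160−b)/D = (106.387840·0.160−14.411243)/22.267625 = 0.117247
λ₂=(a−b·0.160)/D = (2.161446−14.411243·0.160)/22.267625 = -0.006483
w* = 0.117247·x + -0.006483·y:
  w_0 = 0.117247·1.7039 + -0.006483·14.5359 = 0.1055  (Xerox)
  w_1 = 0.117247·2.3903 + -0.006483·16.3963 = 0.1740  (Starbucks)
  w_2 = 0.117247·2.5254 + -0.006483·14.4560 = 0.2024  (Nike)
  w_3 = 0.117247·0.7625 + -0.006483·9.6348 = 0.0269  (Kellogg)
  w_4 = 0.117247·0.6660 + -0.006483·12.9177 = -0.0057  (GE)
  w_5 = 0.117247·3.3335 + -0.006483·17.9726 = 0.2743  (Boeing)
  w_6 = 0.117247·3.0296 + -0.006483·20.4745 = 0.2225  (Lockheed)
Σw_i=1.0000  μᵀw=0.1600
σ²=wᵀΣw=λ₁·μ_p+λ₂ = 0.117247·0.160 + -0.006483 = 0.012277 ≈ 0.0123

0.0123


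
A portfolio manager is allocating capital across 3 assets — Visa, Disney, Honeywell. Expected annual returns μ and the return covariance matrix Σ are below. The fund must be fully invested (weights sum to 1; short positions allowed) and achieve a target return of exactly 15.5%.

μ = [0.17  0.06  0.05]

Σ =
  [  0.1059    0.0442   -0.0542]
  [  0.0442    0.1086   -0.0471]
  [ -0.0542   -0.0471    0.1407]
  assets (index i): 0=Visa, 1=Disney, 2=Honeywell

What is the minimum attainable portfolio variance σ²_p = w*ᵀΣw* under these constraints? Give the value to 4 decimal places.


0.0620

x=Σ⁻¹μ = [2.1584  0.2208  1.2607]
y=Σ⁻¹𝟙 = [13.0049  10.7278  15.7082]
a=μᵀx=0.443208  b=𝟙ᵀx=3.639906  c=𝟙ᵀy=39.440883  D=ac−b²=4.231593
λ₁=(c·0.155−b)/D = (39.440883·0.155−3.639906)/4.231593 = 0.584515
λ₂=(a−b·0.155)/D = (0.443208−3.639906·0.155)/4.231593 = -0.028589
w* = 0.584515·x + -0.028589·y:
  w_0 = 0.584515·2.1584 + -0.028589·13.0049 = 0.8898  (Visa)
  w_1 = 0.584515·0.2208 + -0.028589·10.7278 = -0.1776  (Disney)
  w_2 = 0.584515·1.2607 + -0.028589·15.7082 = 0.2878  (Honeywell)
Σw_i=1.0000  μᵀw=0.1550
σ²=wᵀΣw=λ₁·μ_p+λ₂ = 0.584515·0.155 + -0.028589 = 0.062011 ≈ 0.0620


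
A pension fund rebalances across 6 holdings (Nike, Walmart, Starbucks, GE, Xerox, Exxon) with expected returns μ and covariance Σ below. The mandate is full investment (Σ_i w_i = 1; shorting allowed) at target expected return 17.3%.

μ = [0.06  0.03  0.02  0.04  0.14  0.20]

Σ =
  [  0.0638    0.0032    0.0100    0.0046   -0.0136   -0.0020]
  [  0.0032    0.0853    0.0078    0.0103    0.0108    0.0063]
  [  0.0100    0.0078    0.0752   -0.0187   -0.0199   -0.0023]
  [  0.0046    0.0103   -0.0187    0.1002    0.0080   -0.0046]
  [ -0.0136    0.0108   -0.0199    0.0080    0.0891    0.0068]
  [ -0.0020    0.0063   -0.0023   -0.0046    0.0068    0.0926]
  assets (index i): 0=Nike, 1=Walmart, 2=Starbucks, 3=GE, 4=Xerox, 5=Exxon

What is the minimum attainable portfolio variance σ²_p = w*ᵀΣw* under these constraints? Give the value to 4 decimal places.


u=Σ⁻¹μ = [1.2368  -0.1985  0.7655  0.4628  1.7522  2.1134]
v=Σ⁻¹𝟙 = [15.3331  5.4579  17.8188  11.3282  15.0513  10.6590]
a=μᵀu=0.770064  b=𝟙ᵀu=6.132214  c=𝟙ᵀv=75.648306  D=ac−b²=20.650021
λ₁=(c·0.173−b)/D = (75.648306·0.173−6.132214)/20.650021 = 0.336801
λ₂=(a−b·0.173)/D = (0.770064−6.132214·0.173)/20.650021 = -0.014083
w* = 0.336801·u + -0.014083·v:
  w_0 = 0.336801·1.2368 + -0.014083·15.3331 = 0.2006  (Nike)
  w_1 = 0.336801·-0.1985 + -0.014083·5.4579 = -0.1437  (Walmart)
  w_2 = 0.336801·0.7655 + -0.014083·17.8188 = 0.0069  (Starbucks)
  w_3 = 0.336801·0.4628 + -0.014083·11.3282 = -0.0037  (GE)
  w_4 = 0.336801·1.7522 + -0.014083·15.0513 = 0.3782  (Xerox)
  w_5 = 0.336801·2.1134 + -0.014083·10.6590 = 0.5617  (Exxon)
Σw_i=1.0000  μᵀw=0.1730
σ²=wᵀΣw=λ₁·μ_p+λ₂ = 0.336801·0.173 + -0.014083 = 0.044184 ≈ 0.0442

0.0442


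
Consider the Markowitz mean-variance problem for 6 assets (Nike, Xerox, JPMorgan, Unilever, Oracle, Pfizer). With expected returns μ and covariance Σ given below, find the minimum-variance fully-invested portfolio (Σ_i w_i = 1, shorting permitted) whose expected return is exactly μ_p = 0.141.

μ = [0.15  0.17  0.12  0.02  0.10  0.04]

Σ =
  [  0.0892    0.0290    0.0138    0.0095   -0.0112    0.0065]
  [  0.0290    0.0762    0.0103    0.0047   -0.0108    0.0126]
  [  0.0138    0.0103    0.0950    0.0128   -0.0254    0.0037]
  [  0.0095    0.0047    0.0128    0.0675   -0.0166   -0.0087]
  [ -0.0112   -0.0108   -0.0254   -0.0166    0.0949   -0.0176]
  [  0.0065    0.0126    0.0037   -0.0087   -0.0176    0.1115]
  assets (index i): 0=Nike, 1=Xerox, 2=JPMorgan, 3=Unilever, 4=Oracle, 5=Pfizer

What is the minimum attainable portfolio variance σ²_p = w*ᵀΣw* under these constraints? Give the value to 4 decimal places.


0.0245

x=Σ⁻¹μ = [1.0544  1.8341  1.3596  0.2673  1.8643  0.3600]
y=Σ⁻¹𝟙 = [6.3606  9.0491  11.2868  17.7518  20.6405  11.8439]
a=μᵀx=0.839285  b=𝟙ᵀx=6.739687  c=𝟙ᵀy=76.932621  D=ac−b²=19.145032
λ₁=(c·0.141−b)/D = (76.932621·0.141−6.739687)/19.145032 = 0.214563
λ₂=(a−b·0.141)/D = (0.839285−6.739687·0.141)/19.145032 = -0.005798
w* = 0.214563·x + -0.005798·y:
  w_0 = 0.214563·1.0544 + -0.005798·6.3606 = 0.1893  (Nike)
  w_1 = 0.214563·1.8341 + -0.005798·9.0491 = 0.3411  (Xerox)
  w_2 = 0.214563·1.3596 + -0.005798·11.2868 = 0.2263  (JPMorgan)
  w_3 = 0.214563·0.2673 + -0.005798·17.7518 = -0.0456  (Unilever)
  w_4 = 0.214563·1.8643 + -0.005798·20.6405 = 0.2803  (Oracle)
  w_5 = 0.214563·0.3600 + -0.005798·11.8439 = 0.0086  (Pfizer)
Σw_i=1.0000  μᵀw=0.1410
σ²=wᵀΣw=λ₁·μ_p+λ₂ = 0.214563·0.141 + -0.005798 = 0.024455 ≈ 0.0245


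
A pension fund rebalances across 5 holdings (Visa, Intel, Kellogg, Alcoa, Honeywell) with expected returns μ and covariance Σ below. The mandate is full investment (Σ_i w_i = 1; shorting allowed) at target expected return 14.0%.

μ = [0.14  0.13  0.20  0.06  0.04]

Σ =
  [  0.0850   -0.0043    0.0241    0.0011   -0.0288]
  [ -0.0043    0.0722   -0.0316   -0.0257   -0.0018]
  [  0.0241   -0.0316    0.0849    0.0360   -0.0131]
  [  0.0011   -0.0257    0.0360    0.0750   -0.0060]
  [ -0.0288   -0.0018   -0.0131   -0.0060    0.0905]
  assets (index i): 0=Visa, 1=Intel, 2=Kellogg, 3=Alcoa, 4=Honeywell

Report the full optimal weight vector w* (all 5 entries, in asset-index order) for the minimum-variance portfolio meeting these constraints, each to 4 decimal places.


0.1323  0.3527  0.3390  0.0392  0.1368

p=Σ⁻¹μ = [1.3854  3.5467  3.2805  0.5375  1.4639]
q=Σ⁻¹𝟙 = [15.9399  27.2808  12.8848  17.8401  19.7128]
a=μᵀp=1.401928  b=𝟙ᵀp=10.213951  c=𝟙ᵀq=93.658269  D=ac−b²=26.977328
λ₁=(c·0.140−b)/D = (93.658269·0.140−10.213951)/26.977328 = 0.107431
λ₂=(a−b·0.140)/D = (1.401928−10.213951·0.140)/26.977328 = -0.001039
w* = 0.107431·p + -0.001039·q:
  w_0 = 0.107431·1.3854 + -0.001039·15.9399 = 0.1323  (Visa)
  w_1 = 0.107431·3.5467 + -0.001039·27.2808 = 0.3527  (Intel)
  w_2 = 0.107431·3.2805 + -0.001039·12.8848 = 0.3390  (Kellogg)
  w_3 = 0.107431·0.5375 + -0.001039·17.8401 = 0.0392  (Alcoa)
  w_4 = 0.107431·1.4639 + -0.001039·19.7128 = 0.1368  (Honeywell)
Σw_i=1.0000  μᵀw=0.1400
σ²=wᵀΣw=λ₁·μ_p+λ₂ = 0.107431·0.140 + -0.001039 = 0.014002 ≈ 0.0140
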